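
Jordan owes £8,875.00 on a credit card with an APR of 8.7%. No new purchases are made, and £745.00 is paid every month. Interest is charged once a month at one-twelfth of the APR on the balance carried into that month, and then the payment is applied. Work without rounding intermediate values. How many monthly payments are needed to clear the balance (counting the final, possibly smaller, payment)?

13 payments

Monthly rate r = 8.7%/12 = 0.725% = 0.00725.
Recurrence: B ← B·(1+r) − £745.00.
Month 1: interest £64.34; balance after payment £8,194.34.
Month 2: interest £59.41; balance after payment £7,508.75.
Closed form: n = −ln(1 − rB₀/P)/ln(1+r) = −ln(0.91363)/ln(1.00725) ≈ 12.504, so the balance reaches zero during payment 13.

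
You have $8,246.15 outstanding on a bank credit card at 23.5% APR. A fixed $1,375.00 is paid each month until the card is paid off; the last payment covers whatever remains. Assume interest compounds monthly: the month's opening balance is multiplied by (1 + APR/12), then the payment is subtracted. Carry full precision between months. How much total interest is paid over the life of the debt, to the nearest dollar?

$615

Monthly rate r = 23.5%/12 = 1.95833% = 0.0195833.
Payoff takes n = ⌈−ln(1 − rB₀/P)/ln(1+r)⌉ = ⌈6.442⌉ = 7 payments; the last is $610.89.
Total paid = 6·$1,375.00 + $610.89 = $8,860.89.
Total interest = total paid − principal = $8,860.89 − $8,246.15 = $614.74.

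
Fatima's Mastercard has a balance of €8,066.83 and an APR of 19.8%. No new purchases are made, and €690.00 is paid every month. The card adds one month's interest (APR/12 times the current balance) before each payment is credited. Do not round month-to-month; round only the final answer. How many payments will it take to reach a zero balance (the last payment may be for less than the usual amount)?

Monthly rate r = 19.8%/12 = 1.65% = 0.0165.
Recurrence: B ← B·(1+r) − €690.00.
Month 1: interest €133.10; balance after payment €7,509.93.
Month 2: interest €123.91; balance after payment €6,943.85.
Closed form: n = −ln(1 − rB₀/P)/ln(1+r) = −ln(0.8071)/ln(1.0165) ≈ 13.095, so the balance reaches zero during payment 14.

14 payments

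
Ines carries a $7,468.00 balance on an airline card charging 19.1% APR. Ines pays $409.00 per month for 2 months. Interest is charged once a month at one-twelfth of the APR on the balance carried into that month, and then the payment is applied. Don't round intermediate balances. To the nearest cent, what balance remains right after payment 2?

$6,883.11

Monthly rate r = 19.1%/12 = 1.59167% = 0.0159167.
Each month: B ← B·(1+r) − $409.00.
Month 1: interest $118.87; balance after payment $7,177.87.
Month 2: interest $114.25; balance after payment $6,883.11.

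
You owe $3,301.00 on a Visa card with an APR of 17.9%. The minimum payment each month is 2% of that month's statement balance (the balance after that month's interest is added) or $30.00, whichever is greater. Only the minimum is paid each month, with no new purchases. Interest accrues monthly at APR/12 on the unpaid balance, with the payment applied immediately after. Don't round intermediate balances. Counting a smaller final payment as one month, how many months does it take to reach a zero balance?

Monthly rate r = 17.9%/12 = 1.49167% = 0.0149167.
While 2% of the post-interest balance exceeds $30.00, each month B ← (B·(1+r))·(1 − 0.02), i.e. B shrinks by the factor (1+r)·0.98 = 0.99462.
This holds for months 1–149. Entering month 150 the balance is $1,477.26; 2% of the post-interest balance is now below $30.00, so the flat $30.00 minimum applies from here.
From month 150 a fixed $30.00 at rate r clears $1,477.26 in 90 more payments. Total: 149 + 90 = 239 months.

239 months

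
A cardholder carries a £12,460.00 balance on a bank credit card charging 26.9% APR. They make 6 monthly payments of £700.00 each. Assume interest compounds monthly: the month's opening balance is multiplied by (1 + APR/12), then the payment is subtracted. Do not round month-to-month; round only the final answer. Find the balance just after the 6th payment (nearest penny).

Monthly rate r = 26.9%/12 = 2.24167% = 0.0224167.
Each month: B ← B·(1+r) − £700.00.
Month 1: interest £279.31; balance after payment £12,039.31.
Month 2: interest £269.88; balance after payment £11,609.19.
Month 3: interest £260.24; balance after payment £11,169.43.
Month 4: interest £250.38; balance after payment £10,719.81.
Month 5: interest £240.30; balance after payment £10,260.12.
Month 6: interest £230.00; balance after payment £9,790.11.

£9,790.11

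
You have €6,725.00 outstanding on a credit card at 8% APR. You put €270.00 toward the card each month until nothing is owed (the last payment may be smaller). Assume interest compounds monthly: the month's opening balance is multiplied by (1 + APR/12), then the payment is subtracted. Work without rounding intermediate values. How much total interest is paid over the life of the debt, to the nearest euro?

Monthly rate r = 8%/12 = 0.666667% = 0.00666667.
Payoff takes n = ⌈−ln(1 − rB₀/P)/ln(1+r)⌉ = ⌈27.328⌉ = 28 payments; the last is €88.72.
Total paid = 27·€270.00 + €88.72 = €7,378.72.
Total interest = total paid − principal = €7,378.72 − €6,725.00 = €653.72.

€654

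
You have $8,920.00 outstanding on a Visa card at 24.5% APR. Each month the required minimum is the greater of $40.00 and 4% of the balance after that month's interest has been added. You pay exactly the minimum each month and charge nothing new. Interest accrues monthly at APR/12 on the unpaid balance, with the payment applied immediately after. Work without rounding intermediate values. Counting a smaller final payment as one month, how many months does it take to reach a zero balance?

Monthly rate r = 24.5%/12 = 2.04167% = 0.0204167.
While 4% of the post-interest balance exceeds $40.00, each month B ← (B·(1+r))·(1 − 0.04), i.e. B shrinks by the factor (1+r)·0.96 = 0.9796.
This holds for months 1–108. Entering month 109 the balance is $963.01; 4% of the post-interest balance is now below $40.00, so the flat $40.00 minimum applies from here.
From month 109 a fixed $40.00 at rate r clears $963.01 in 34 more payments. Total: 108 + 34 = 142 months.

142 months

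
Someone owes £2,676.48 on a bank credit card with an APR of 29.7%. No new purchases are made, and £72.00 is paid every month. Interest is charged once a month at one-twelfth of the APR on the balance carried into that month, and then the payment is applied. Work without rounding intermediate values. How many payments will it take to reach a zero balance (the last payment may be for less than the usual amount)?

104 payments

Monthly rate r = 29.7%/12 = 2.475% = 0.02475.
Recurrence: B ← B·(1+r) − £72.00.
Month 1: interest £66.24; balance after payment £2,670.72.
Month 2: interest £66.10; balance after payment £2,664.82.
Closed form: n = −ln(1 − rB₀/P)/ln(1+r) = −ln(0.07996)/ln(1.02475) ≈ 103.328, so the balance reaches zero during payment 104.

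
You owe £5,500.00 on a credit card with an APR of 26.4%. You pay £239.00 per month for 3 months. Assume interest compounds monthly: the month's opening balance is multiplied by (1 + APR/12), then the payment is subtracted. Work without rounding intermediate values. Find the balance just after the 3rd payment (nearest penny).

£5,138.15

Monthly rate r = 26.4%/12 = 2.2% = 0.022.
Each month: B ← B·(1+r) − £239.00.
Month 1: interest £121.00; balance after payment £5,382.00.
Month 2: interest £118.40; balance after payment £5,261.40.
Month 3: interest £115.75; balance after payment £5,138.15.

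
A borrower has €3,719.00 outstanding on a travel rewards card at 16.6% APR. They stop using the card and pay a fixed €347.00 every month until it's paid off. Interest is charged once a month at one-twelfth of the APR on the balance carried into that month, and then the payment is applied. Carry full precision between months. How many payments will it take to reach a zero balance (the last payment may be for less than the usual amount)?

Monthly rate r = 16.6%/12 = 1.38333% = 0.0138333.
Recurrence: B ← B·(1+r) − €347.00.
Month 1: interest €51.45; balance after payment €3,423.45.
Month 2: interest €47.36; balance after payment €3,123.80.
Closed form: n = −ln(1 − rB₀/P)/ln(1+r) = −ln(0.85174)/ln(1.01383) ≈ 11.681, so the balance reaches zero during payment 12.

12 months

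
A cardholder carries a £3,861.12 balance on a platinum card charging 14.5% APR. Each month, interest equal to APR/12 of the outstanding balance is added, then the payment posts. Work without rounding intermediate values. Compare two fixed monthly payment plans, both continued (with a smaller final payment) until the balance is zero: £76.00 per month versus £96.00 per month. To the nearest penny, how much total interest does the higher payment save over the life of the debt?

Monthly rate r = 14.5%/12 = 1.20833% = 0.0120833.
At £76.00/mo: n = ⌈−ln(1 − rB₀/P)/ln(1+r)⌉ = 80 payments (last £17.52); total interest = total paid − £3,861.12 = £2,160.40.
At £96.00/mo: 56 payments (last £39.43); total interest £1,458.31.
Interest saved = £2,160.40 − £1,458.31 = £702.09.

£702.09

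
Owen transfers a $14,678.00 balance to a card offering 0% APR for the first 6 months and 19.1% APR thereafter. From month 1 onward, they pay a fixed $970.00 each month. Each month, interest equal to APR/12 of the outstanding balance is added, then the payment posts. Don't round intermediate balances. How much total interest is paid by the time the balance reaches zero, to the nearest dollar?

$790

Promo months 1–6 at r₀ = 0%/12 = 0; months 7+ at r₁ = 19.1%/12 = 0.0159167.
After month 6 (no interest yet): B = $14,678.00 − 6·$970.00 = $8,858.00.
Then at r₁ with $970.00/mo: n₂ = −ln(1 − r₁·B/P)/ln(1+r₁) ≈ 9.95 → 10 more payments.
Total paid = 15·$970.00 + $918.20 = $15,468.20; interest = $15,468.20 − $14,678.00 = $790.20.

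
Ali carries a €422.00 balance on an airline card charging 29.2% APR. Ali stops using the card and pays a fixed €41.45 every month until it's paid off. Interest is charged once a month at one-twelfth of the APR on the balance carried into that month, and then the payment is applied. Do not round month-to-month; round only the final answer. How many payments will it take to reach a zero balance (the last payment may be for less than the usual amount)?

12 payments

Monthly rate r = 29.2%/12 = 2.43333% = 0.0243333.
Recurrence: B ← B·(1+r) − €41.45.
Month 1: interest €10.27; balance after payment €390.82.
Month 2: interest €9.51; balance after payment €358.88.
Closed form: n = −ln(1 − rB₀/P)/ln(1+r) = −ln(0.75226)/ln(1.02433) ≈ 11.840, so the balance reaches zero during payment 12.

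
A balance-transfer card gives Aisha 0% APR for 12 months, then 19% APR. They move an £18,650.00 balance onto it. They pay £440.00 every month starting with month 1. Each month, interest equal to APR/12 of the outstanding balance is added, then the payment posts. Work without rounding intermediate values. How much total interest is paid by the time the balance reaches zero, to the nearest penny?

£5,006.64

Promo months 1–12 at r₀ = 0%/12 = 0; months 13+ at r₁ = 19%/12 = 0.0158333.
After month 12 (no interest yet): B = £18,650.00 − 12·£440.00 = £13,370.00.
Then at r₁ with £440.00/mo: n₂ = −ln(1 − r₁·B/P)/ln(1+r₁) ≈ 41.76 → 42 more payments.
Total paid = 53·£440.00 + £336.64 = £23,656.64; interest = £23,656.64 − £18,650.00 = £5,006.64.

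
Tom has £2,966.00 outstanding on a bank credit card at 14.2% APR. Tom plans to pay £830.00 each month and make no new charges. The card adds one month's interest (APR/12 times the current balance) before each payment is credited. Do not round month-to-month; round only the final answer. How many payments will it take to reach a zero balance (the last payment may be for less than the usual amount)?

Monthly rate r = 14.2%/12 = 1.18333% = 0.0118333.
Recurrence: B ← B·(1+r) − £830.00.
Month 1: interest £35.10; balance after payment £2,171.10.
Month 2: interest £25.69; balance after payment £1,366.79.
Month 3: interest £16.17; balance after payment £552.96.
Month 4: interest £6.54; balance after payment £0.00.

4 months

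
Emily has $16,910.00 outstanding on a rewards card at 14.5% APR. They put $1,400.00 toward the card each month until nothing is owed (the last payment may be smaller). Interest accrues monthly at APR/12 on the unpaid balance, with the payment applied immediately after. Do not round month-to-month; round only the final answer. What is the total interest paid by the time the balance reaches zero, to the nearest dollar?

Monthly rate r = 14.5%/12 = 1.20833% = 0.0120833.
Payoff takes n = ⌈−ln(1 − rB₀/P)/ln(1+r)⌉ = ⌈13.135⌉ = 14 payments; the last is $190.16.
Total paid = 13·$1,400.00 + $190.16 = $18,390.16.
Total interest = total paid − principal = $18,390.16 − $16,910.00 = $1,480.16.

$1,480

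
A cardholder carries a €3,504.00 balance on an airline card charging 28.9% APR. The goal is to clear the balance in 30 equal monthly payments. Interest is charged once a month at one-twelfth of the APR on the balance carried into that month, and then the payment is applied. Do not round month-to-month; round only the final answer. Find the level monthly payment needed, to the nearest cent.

€165.37

Monthly rate r = 28.9%/12 = 2.40833% = 0.0240833.
Level-payment amortization: P = B₀·r / (1 − (1+r)^(−n)) = 3504.00·0.0240833 / (1 − 1.02408^(−30)).
Denominator 1 − (1+r)^(−30) = 0.510287652.
P = 84.388 / 0.510287652 ≈ 165.37.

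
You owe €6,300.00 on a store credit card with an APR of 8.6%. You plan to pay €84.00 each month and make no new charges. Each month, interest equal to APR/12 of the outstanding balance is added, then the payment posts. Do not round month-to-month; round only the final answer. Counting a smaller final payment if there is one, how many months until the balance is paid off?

Monthly rate r = 8.6%/12 = 0.716667% = 0.00716667.
Recurrence: B ← B·(1+r) − €84.00.
Month 1: interest €45.15; balance after payment €6,261.15.
Month 2: interest €44.87; balance after payment €6,222.02.
Closed form: n = −ln(1 − rB₀/P)/ln(1+r) = −ln(0.4625)/ln(1.00717) ≈ 107.982, so the balance reaches zero during payment 108.

108 months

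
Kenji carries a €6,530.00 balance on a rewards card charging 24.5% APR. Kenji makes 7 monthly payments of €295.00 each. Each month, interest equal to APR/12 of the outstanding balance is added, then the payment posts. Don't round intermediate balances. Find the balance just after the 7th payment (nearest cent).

Monthly rate r = 24.5%/12 = 2.04167% = 0.0204167.
Each month: B ← B·(1+r) − €295.00.
Month 1: interest €133.32; balance after payment €6,368.32.
Month 2: interest €130.02; balance after payment €6,203.34.
Month 3: interest €126.65; balance after payment €6,034.99.
Month 4: interest €123.21; balance after payment €5,863.21.
Month 5: interest €119.71; balance after payment €5,687.91.
Month 6: interest €116.13; balance after payment €5,509.04.
Month 7: interest €112.48; balance after payment €5,326.52.

€5,326.52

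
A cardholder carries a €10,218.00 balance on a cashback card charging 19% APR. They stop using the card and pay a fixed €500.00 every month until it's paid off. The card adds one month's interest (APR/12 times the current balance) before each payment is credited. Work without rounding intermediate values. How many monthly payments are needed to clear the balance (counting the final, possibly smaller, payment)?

Monthly rate r = 19%/12 = 1.58333% = 0.0158333.
Recurrence: B ← B·(1+r) − €500.00.
Month 1: interest €161.79; balance after payment €9,879.78.
Month 2: interest €156.43; balance after payment €9,536.21.
Closed form: n = −ln(1 − rB₀/P)/ln(1+r) = −ln(0.67643)/ln(1.01583) ≈ 24.885, so the balance reaches zero during payment 25.

25 months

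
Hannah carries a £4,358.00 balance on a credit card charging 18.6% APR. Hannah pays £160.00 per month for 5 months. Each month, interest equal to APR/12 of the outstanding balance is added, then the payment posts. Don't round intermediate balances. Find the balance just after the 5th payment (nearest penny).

£3,881.19

Monthly rate r = 18.6%/12 = 1.55% = 0.0155.
Each month: B ← B·(1+r) − £160.00.
Month 1: interest £67.55; balance after payment £4,265.55.
Month 2: interest £66.12; balance after payment £4,171.67.
Month 3: interest £64.66; balance after payment £4,076.33.
Month 4: interest £63.18; balance after payment £3,979.51.
Month 5: interest £61.68; balance after payment £3,881.19.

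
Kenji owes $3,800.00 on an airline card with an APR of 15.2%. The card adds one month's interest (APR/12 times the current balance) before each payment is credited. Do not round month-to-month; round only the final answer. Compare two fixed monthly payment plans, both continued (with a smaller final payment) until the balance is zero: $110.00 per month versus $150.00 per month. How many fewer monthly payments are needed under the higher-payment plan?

Monthly rate r = 15.2%/12 = 1.26667% = 0.0126667.
At $110.00/mo: n = ⌈−ln(1 − rB₀/P)/ln(1+r)⌉ = 46 payments (last $79.48); total interest = total paid − $3,800.00 = $1,229.48.
At $150.00/mo: 31 payments (last $111.69); total interest $811.69.
Payments saved = 46 − 31 = 15.

15 fewer payments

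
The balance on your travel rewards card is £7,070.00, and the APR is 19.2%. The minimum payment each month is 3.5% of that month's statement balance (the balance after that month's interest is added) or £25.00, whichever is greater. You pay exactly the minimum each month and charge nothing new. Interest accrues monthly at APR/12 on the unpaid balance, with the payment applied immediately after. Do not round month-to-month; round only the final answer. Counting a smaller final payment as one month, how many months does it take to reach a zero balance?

Monthly rate r = 19.2%/12 = 1.6% = 0.016.
While 3.5% of the post-interest balance exceeds £25.00, each month B ← (B·(1+r))·(1 − 0.035), i.e. B shrinks by the factor (1+r)·0.965 = 0.98044.
This holds for months 1–117. Entering month 118 the balance is £700.94; 3.5% of the post-interest balance is now below £25.00, so the flat £25.00 minimum applies from here.
From month 118 a fixed £25.00 at rate r clears £700.94 in 38 more payments. Total: 117 + 38 = 155 months.

155 months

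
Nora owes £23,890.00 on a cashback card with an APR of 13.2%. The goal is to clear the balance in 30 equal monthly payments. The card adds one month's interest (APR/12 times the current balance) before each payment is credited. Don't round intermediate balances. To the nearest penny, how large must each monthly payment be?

Monthly rate r = 13.2%/12 = 1.1% = 0.011.
Level-payment amortization: P = B₀·r / (1 − (1+r)^(−n)) = 23890.00·0.011 / (1 − 1.011^(−30)).
Denominator 1 − (1+r)^(−30) = 0.279779743.
P = 262.79 / 0.279779743 ≈ 939.27.

£939.27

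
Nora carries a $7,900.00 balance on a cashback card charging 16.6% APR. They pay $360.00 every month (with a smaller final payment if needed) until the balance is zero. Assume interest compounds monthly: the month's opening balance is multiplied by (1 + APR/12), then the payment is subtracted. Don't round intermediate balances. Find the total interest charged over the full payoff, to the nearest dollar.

$1,581

Monthly rate r = 16.6%/12 = 1.38333% = 0.0138333.
Payoff takes n = ⌈−ln(1 − rB₀/P)/ln(1+r)⌉ = ⌈26.333⌉ = 27 payments; the last is $120.53.
Total paid = 26·$360.00 + $120.53 = $9,480.53.
Total interest = total paid − principal = $9,480.53 − $7,900.00 = $1,580.53.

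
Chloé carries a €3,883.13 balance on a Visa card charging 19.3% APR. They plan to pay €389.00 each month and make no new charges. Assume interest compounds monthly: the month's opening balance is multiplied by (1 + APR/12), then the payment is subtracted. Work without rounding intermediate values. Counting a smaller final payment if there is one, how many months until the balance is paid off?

11 payments

Monthly rate r = 19.3%/12 = 1.60833% = 0.0160833.
Recurrence: B ← B·(1+r) − €389.00.
Month 1: interest €62.45; balance after payment €3,556.58.
Month 2: interest €57.20; balance after payment €3,224.79.
Closed form: n = −ln(1 − rB₀/P)/ln(1+r) = −ln(0.83945)/ln(1.01608) ≈ 10.969, so the balance reaches zero during payment 11.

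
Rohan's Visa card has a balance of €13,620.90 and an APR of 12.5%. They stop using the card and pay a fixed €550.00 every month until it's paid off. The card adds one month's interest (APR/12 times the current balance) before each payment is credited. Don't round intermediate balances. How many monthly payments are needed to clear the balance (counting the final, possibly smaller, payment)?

29 payments

Monthly rate r = 12.5%/12 = 1.04167% = 0.0104167.
Recurrence: B ← B·(1+r) − €550.00.
Month 1: interest €141.88; balance after payment €13,212.78.
Month 2: interest €137.63; balance after payment €12,800.42.
Closed form: n = −ln(1 − rB₀/P)/ln(1+r) = −ln(0.74203)/ln(1.01042) ≈ 28.792, so the balance reaches zero during payment 29.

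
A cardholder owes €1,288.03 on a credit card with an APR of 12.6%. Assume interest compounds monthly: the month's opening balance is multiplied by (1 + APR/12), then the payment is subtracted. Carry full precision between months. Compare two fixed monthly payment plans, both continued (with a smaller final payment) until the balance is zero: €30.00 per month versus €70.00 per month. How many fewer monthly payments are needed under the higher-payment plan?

37 fewer payments

Monthly rate r = 12.6%/12 = 1.05% = 0.0105.
At €30.00/mo: n = ⌈−ln(1 − rB₀/P)/ln(1+r)⌉ = 58 payments (last €11.33); total interest = total paid − €1,288.03 = €433.30.
At €70.00/mo: 21 payments (last €38.82); total interest €150.79.
Payments saved = 58 − 21 = 37.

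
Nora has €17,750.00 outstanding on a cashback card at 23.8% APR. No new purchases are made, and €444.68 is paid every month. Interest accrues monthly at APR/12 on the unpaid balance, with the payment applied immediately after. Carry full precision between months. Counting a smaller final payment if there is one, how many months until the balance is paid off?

Monthly rate r = 23.8%/12 = 1.98333% = 0.0198333.
Recurrence: B ← B·(1+r) − €444.68.
Month 1: interest €352.04; balance after payment €17,657.36.
Month 2: interest €350.20; balance after payment €17,562.89.
Closed form: n = −ln(1 − rB₀/P)/ln(1+r) = −ln(0.20833)/ln(1.01983) ≈ 79.873, so the balance reaches zero during payment 80.

80 payments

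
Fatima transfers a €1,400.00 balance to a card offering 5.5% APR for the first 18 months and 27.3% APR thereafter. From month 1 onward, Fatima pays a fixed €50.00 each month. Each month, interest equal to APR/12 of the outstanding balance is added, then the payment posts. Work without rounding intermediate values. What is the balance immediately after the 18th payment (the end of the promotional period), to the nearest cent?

€584.18

Promo months 1–18 at r₀ = 5.5%/12 = 0.00458333; months 19+ at r₁ = 27.3%/12 = 0.02275.
After month 18: iterate B ← B·(1+r₀) − €50.00 for 18 months → €584.18.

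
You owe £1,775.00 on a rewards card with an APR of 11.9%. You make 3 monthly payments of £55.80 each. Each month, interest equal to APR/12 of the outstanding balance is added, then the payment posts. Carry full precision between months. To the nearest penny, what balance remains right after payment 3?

Monthly rate r = 11.9%/12 = 0.991667% = 0.00991667.
Each month: B ← B·(1+r) − £55.80.
Month 1: interest £17.60; balance after payment £1,736.80.
Month 2: interest £17.22; balance after payment £1,698.23.
Month 3: interest £16.84; balance after payment £1,659.27.

£1,659.27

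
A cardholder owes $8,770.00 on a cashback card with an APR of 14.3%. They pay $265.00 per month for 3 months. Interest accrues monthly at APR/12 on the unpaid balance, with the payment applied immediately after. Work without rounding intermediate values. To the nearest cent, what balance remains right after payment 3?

$8,282.77

Monthly rate r = 14.3%/12 = 1.19167% = 0.0119167.
Each month: B ← B·(1+r) − $265.00.
Month 1: interest $104.51; balance after payment $8,609.51.
Month 2: interest $102.60; balance after payment $8,447.11.
Month 3: interest $100.66; balance after payment $8,282.77.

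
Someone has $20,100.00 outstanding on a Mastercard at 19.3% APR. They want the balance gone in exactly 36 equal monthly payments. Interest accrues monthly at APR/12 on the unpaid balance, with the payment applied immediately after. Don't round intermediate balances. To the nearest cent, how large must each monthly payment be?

$739.84

Monthly rate r = 19.3%/12 = 1.60833% = 0.0160833.
Level-payment amortization: P = B₀·r / (1 − (1+r)^(−n)) = 20100.00·0.0160833 / (1 − 1.01608^(−36)).
Denominator 1 − (1+r)^(−36) = 0.436953581.
P = 323.275 / 0.436953581 ≈ 739.84.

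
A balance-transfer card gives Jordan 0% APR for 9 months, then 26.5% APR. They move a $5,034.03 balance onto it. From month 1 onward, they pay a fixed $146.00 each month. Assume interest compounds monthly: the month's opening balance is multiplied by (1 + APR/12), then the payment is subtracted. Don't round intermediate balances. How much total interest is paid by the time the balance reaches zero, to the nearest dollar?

$1,808

Promo months 1–9 at r₀ = 0%/12 = 0; months 10+ at r₁ = 26.5%/12 = 0.0220833.
After month 9 (no interest yet): B = $5,034.03 − 9·$146.00 = $3,720.03.
Then at r₁ with $146.00/mo: n₂ = −ln(1 − r₁·B/P)/ln(1+r₁) ≈ 37.86 → 38 more payments.
Total paid = 46·$146.00 + $126.44 = $6,842.44; interest = $6,842.44 − $5,034.03 = $1,808.41.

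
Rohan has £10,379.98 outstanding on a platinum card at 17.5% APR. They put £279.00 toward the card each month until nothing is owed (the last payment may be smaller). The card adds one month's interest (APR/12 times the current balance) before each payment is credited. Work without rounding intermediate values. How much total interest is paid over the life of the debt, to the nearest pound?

£4,692

Monthly rate r = 17.5%/12 = 1.45833% = 0.0145833.
Payoff takes n = ⌈−ln(1 − rB₀/P)/ln(1+r)⌉ = ⌈54.021⌉ = 55 payments; the last is £5.83.
Total paid = 54·£279.00 + £5.83 = £15,071.83.
Total interest = total paid − principal = £15,071.83 − £10,379.98 = £4,691.85.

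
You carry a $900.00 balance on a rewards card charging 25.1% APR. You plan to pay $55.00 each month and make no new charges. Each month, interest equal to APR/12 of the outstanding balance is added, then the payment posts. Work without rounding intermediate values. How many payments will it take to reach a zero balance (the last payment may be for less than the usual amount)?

Monthly rate r = 25.1%/12 = 2.09167% = 0.0209167.
Recurrence: B ← B·(1+r) − $55.00.
Month 1: interest $18.82; balance after payment $863.83.
Month 2: interest $18.07; balance after payment $826.89.
Closed form: n = −ln(1 − rB₀/P)/ln(1+r) = −ln(0.65773)/ln(1.02092) ≈ 20.239, so the balance reaches zero during payment 21.

21 payments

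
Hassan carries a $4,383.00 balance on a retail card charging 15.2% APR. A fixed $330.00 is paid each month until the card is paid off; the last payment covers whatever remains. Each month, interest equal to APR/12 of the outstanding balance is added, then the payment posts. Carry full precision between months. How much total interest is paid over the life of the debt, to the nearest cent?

$446.89

Monthly rate r = 15.2%/12 = 1.26667% = 0.0126667.
Payoff takes n = ⌈−ln(1 − rB₀/P)/ln(1+r)⌉ = ⌈14.635⌉ = 15 payments; the last is $209.89.
Total paid = 14·$330.00 + $209.89 = $4,829.89.
Total interest = total paid − principal = $4,829.89 − $4,383.00 = $446.89.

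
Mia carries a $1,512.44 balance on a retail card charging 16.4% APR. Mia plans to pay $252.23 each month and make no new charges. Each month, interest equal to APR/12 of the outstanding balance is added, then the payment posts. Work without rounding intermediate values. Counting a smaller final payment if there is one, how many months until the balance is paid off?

Monthly rate r = 16.4%/12 = 1.36667% = 0.0136667.
Recurrence: B ← B·(1+r) − $252.23.
Month 1: interest $20.67; balance after payment $1,280.88.
Month 2: interest $17.51; balance after payment $1,046.16.
Closed form: n = −ln(1 − rB₀/P)/ln(1+r) = −ln(0.91805)/ln(1.01367) ≈ 6.299, so the balance reaches zero during payment 7.

7 months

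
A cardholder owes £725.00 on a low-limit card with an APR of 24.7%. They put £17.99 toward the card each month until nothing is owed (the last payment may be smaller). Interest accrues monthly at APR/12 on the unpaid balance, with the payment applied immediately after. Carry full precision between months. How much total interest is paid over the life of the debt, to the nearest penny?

Monthly rate r = 24.7%/12 = 2.05833% = 0.0205833.
Payoff takes n = ⌈−ln(1 − rB₀/P)/ln(1+r)⌉ = ⌈86.829⌉ = 87 payments; the last is £14.94.
Total paid = 86·£17.99 + £14.94 = £1,562.08.
Total interest = total paid − principal = £1,562.08 − £725.00 = £837.08.

£837.08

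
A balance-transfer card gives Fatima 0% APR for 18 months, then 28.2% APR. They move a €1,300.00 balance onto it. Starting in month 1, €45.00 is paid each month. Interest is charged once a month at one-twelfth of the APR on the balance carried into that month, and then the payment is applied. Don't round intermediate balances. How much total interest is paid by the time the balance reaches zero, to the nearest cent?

€82.70

Promo months 1–18 at r₀ = 0%/12 = 0; months 19+ at r₁ = 28.2%/12 = 0.0235.
After month 18 (no interest yet): B = €1,300.00 − 18·€45.00 = €490.00.
Then at r₁ with €45.00/mo: n₂ = −ln(1 − r₁·B/P)/ln(1+r₁) ≈ 12.72 → 13 more payments.
Total paid = 30·€45.00 + €32.70 = €1,382.70; interest = €1,382.70 − €1,300.00 = €82.70.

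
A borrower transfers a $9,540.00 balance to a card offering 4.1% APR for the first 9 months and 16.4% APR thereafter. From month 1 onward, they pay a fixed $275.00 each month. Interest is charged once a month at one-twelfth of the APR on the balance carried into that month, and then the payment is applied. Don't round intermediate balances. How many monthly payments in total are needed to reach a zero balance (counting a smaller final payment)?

Promo months 1–9 at r₀ = 4.1%/12 = 0.00341667; months 10+ at r₁ = 16.4%/12 = 0.0136667.
After month 9: iterate B ← B·(1+r₀) − $275.00 for 9 months → $7,328.30.
Then at r₁ with $275.00/mo: n₂ = −ln(1 − r₁·B/P)/ln(1+r₁) ≈ 33.36 → 34 more payments.

43 months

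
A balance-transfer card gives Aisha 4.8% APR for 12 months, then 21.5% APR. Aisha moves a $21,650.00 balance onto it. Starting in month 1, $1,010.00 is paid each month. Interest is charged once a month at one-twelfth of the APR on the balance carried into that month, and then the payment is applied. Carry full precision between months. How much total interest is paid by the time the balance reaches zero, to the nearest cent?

Promo months 1–12 at r₀ = 4.8%/12 = 0.004; months 13+ at r₁ = 21.5%/12 = 0.0179167.
After month 12: iterate B ← B·(1+r₀) − $1,010.00 for 12 months → $10,322.14.
Then at r₁ with $1,010.00/mo: n₂ = −ln(1 − r₁·B/P)/ln(1+r₁) ≈ 11.39 → 12 more payments.
Total paid = 23·$1,010.00 + $395.08 = $23,625.08; interest = $23,625.08 − $21,650.00 = $1,975.08.

$1,975.08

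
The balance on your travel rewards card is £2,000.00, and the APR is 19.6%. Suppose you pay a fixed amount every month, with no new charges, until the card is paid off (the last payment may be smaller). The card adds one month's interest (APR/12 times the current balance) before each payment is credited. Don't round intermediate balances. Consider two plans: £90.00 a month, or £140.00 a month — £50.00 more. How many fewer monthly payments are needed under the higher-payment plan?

11 fewer payments

Monthly rate r = 19.6%/12 = 1.63333% = 0.0163333.
At £90.00/mo: n = ⌈−ln(1 − rB₀/P)/ln(1+r)⌉ = 28 payments (last £75.04); total interest = total paid − £2,000.00 = £505.04.
At £140.00/mo: 17 payments (last £56.28); total interest £296.28.
Payments saved = 28 − 17 = 11.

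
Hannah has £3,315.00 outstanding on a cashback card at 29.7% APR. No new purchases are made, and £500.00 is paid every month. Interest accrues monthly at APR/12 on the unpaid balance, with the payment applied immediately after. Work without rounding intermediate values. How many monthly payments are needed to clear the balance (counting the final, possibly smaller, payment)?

Monthly rate r = 29.7%/12 = 2.475% = 0.02475.
Recurrence: B ← B·(1+r) − £500.00.
Month 1: interest £82.05; balance after payment £2,897.05.
Month 2: interest £71.70; balance after payment £2,468.75.
Closed form: n = −ln(1 − rB₀/P)/ln(1+r) = −ln(0.83591)/ln(1.02475) ≈ 7.331, so the balance reaches zero during payment 8.

8 payments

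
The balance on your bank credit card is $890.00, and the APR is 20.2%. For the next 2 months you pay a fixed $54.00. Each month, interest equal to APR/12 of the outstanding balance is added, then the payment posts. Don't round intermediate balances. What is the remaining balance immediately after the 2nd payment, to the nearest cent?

$811.31

Monthly rate r = 20.2%/12 = 1.68333% = 0.0168333.
Each month: B ← B·(1+r) − $54.00.
Month 1: interest $14.98; balance after payment $850.98.
Month 2: interest $14.32; balance after payment $811.31.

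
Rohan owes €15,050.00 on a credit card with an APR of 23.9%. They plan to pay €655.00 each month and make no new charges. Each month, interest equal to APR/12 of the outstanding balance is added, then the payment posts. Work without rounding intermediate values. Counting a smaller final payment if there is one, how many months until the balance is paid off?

32 payments

Monthly rate r = 23.9%/12 = 1.99167% = 0.0199167.
Recurrence: B ← B·(1+r) − €655.00.
Month 1: interest €299.75; balance after payment €14,694.75.
Month 2: interest €292.67; balance after payment €14,332.42.
Closed form: n = −ln(1 − rB₀/P)/ln(1+r) = −ln(0.54237)/ln(1.01992) ≈ 31.023, so the balance reaches zero during payment 32.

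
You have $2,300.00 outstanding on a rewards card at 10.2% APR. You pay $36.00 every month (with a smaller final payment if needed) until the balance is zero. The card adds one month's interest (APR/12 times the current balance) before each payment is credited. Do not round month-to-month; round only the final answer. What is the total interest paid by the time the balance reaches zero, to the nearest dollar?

Monthly rate r = 10.2%/12 = 0.85% = 0.0085.
Payoff takes n = ⌈−ln(1 − rB₀/P)/ln(1+r)⌉ = ⌈92.531⌉ = 93 payments; the last is $19.17.
Total paid = 92·$36.00 + $19.17 = $3,331.17.
Total interest = total paid − principal = $3,331.17 − $2,300.00 = $1,031.17.

$1,031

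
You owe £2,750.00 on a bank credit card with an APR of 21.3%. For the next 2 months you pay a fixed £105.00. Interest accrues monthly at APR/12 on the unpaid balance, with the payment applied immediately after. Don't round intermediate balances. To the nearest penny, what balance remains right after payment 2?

£2,636.63

Monthly rate r = 21.3%/12 = 1.775% = 0.01775.
Each month: B ← B·(1+r) − £105.00.
Month 1: interest £48.81; balance after payment £2,693.81.
Month 2: interest £47.82; balance after payment £2,636.63.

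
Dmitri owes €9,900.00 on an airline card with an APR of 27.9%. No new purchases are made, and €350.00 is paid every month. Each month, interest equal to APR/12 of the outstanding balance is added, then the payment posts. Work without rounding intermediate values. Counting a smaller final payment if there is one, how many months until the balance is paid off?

47 months

Monthly rate r = 27.9%/12 = 2.325% = 0.02325.
Recurrence: B ← B·(1+r) − €350.00.
Month 1: interest €230.18; balance after payment €9,780.17.
Month 2: interest €227.39; balance after payment €9,657.56.
Closed form: n = −ln(1 − rB₀/P)/ln(1+r) = −ln(0.34236)/ln(1.02325) ≈ 46.637, so the balance reaches zero during payment 47.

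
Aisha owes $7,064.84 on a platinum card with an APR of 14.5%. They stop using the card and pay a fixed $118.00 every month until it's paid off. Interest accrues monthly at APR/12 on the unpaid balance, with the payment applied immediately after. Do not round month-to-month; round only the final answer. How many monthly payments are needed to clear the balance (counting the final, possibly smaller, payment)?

108 months

Monthly rate r = 14.5%/12 = 1.20833% = 0.0120833.
Recurrence: B ← B·(1+r) − $118.00.
Month 1: interest $85.37; balance after payment $7,032.21.
Month 2: interest $84.97; balance after payment $6,999.18.
Closed form: n = −ln(1 − rB₀/P)/ln(1+r) = −ln(0.27655)/ln(1.01208) ≈ 107.016, so the balance reaches zero during payment 108.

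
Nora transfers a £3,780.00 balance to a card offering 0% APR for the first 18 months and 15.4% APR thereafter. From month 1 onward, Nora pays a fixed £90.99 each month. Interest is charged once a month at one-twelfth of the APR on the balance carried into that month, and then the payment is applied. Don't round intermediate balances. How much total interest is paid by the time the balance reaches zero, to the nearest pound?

Promo months 1–18 at r₀ = 0%/12 = 0; months 19+ at r₁ = 15.4%/12 = 0.0128333.
After month 18 (no interest yet): B = £3,780.00 − 18·£90.99 = £2,142.18.
Then at r₁ with £90.99/mo: n₂ = −ln(1 − r₁·B/P)/ln(1+r₁) ≈ 28.21 → 29 more payments.
Total paid = 46·£90.99 + £19.24 = £4,204.78; interest = £4,204.78 − £3,780.00 = £424.78.

£425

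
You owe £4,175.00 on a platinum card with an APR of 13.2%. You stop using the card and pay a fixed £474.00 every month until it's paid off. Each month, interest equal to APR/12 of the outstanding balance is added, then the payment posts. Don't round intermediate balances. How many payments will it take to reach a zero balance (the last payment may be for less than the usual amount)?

Monthly rate r = 13.2%/12 = 1.1% = 0.011.
Recurrence: B ← B·(1+r) − £474.00.
Month 1: interest £45.92; balance after payment £3,746.93.
Month 2: interest £41.22; balance after payment £3,314.14.
Closed form: n = −ln(1 − rB₀/P)/ln(1+r) = −ln(0.90311)/ln(1.011) ≈ 9.315, so the balance reaches zero during payment 10.

10 payments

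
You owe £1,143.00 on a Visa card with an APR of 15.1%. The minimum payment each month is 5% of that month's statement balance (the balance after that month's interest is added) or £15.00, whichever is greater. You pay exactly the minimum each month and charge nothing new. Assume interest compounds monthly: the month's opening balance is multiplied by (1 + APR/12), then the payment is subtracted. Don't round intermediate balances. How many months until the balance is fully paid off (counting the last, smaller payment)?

58 months

Monthly rate r = 15.1%/12 = 1.25833% = 0.0125833.
While 5% of the post-interest balance exceeds £15.00, each month B ← (B·(1+r))·(1 − 0.05), i.e. B shrinks by the factor (1+r)·0.95 = 0.96195.
This holds for months 1–35. Entering month 36 the balance is £294.07; 5% of the post-interest balance is now below £15.00, so the flat £15.00 minimum applies from here.
From month 36 a fixed £15.00 at rate r clears £294.07 in 23 more payments. Total: 35 + 23 = 58 months.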